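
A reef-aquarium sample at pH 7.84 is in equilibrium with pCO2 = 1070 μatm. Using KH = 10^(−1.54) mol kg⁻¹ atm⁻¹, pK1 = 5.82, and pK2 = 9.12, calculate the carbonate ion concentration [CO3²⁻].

[CO2*] = KH · pCO2 = 10^(−1.54) × 1070×10^-6 = 3.086×10^-5 mol/kg
α₀ = 1/(1 + K1/[H⁺] + K1K2/[H⁺]²) = 1/(1 + 10^+2.02 + 10^+0.74) = 0.008992
DIC = [CO2*]/α₀ = 3.086×10^-5 / 0.008992 = 3.432 mmol/kg
[CO3²⁻] = α₂·DIC; α₂ = 0.04942, so [CO3²⁻] = 0.04942 × 3.432 = 0.170 mmol/kg

[CO3²⁻] = 0.170 mmol/kg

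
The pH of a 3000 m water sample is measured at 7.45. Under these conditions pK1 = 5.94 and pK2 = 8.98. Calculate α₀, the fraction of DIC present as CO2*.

α₀ = 0.0291

α₀ = 1 / (1 + K1/[H⁺] + K1K2/[H⁺]²) = 1 / (1 + 10^+1.51 + 10^-0.02)
   = 1 / (1 + 32.359 + 0.95499) = 1/34.314 = 0.02914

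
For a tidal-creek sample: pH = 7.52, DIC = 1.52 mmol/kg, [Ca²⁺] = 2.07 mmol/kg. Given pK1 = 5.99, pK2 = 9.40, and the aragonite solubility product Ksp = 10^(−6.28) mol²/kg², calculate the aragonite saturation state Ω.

α₂ = 1 / (1 + [H⁺]/K2 + [H⁺]²/(K1K2)) = 1 / (1 + 10^+1.88 + 10^+0.35)
   = 1 / (1 + 75.858 + 2.2387) = 1/79.096 = 0.01264
[CO3²⁻] = α₂ × DIC = 0.01264 × 1.52 = 0.01922 mmol/kg = 19.22 μmol/kg
Ksp = 10^(−6.28) = 5.248×10^-7
Ω = [Ca²⁺][CO3²⁻]/Ksp = (2.07×10^-3)(1.922×10^-5) / 5.248×10^-7 = 0.0758

Ω = 0.0758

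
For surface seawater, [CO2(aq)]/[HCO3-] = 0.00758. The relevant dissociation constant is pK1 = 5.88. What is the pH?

pH = 8.00

From K1 = [H⁺][HCO3-]/[CO2(aq)]:  pH = pK1 − log₁₀([CO2(aq)]/[HCO3-])
log₁₀(0.00758) = -2.120
pH = 5.88 − (-2.120) = 8.00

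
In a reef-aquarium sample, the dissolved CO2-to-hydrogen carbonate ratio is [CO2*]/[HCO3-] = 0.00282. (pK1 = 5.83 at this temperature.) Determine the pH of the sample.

From K1 = [H⁺][HCO3-]/[CO2*]:  pH = pK1 − log₁₀([CO2*]/[HCO3-])
log₁₀(0.00282) = -2.550
pH = 5.83 − (-2.550) = 8.38

pH = 8.38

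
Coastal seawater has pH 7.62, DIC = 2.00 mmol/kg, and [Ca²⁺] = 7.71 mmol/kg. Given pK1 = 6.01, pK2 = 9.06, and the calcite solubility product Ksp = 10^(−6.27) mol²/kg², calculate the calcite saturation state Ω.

α₂ = 1 / (1 + [H⁺]/K2 + [H⁺]²/(K1K2)) = 1 / (1 + 10^+1.44 + 10^-0.17)
   = 1 / (1 + 27.542 + 0.67608) = 1/29.218 = 0.03423
[CO3²⁻] = α₂ × DIC = 0.03423 × 2.00 = 0.06845 mmol/kg
Ksp = 10^(−6.27) = 5.370×10^-7
Ω = [Ca²⁺][CO3²⁻]/Ksp = (7.71×10^-3)(6.845×10^-5) / 5.370×10^-7 = 0.983

Ω = 0.983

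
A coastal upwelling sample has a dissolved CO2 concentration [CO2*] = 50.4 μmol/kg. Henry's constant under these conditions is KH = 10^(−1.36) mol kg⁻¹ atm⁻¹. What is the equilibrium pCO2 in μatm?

pCO2 = 1150 μatm

KH = 10^(−1.36) = 4.365×10^-2 mol kg⁻¹ atm⁻¹
pCO2 = [CO2*]/KH = 50.4×10^-6 / 4.365×10^-2 = 1.15×10^-3 atm = 1150 μatm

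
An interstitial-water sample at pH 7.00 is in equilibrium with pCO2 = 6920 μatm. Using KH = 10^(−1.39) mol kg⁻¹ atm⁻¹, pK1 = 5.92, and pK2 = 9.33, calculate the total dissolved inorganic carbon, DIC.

DIC = 3.69 mmol/kg

[CO2*] = KH · pCO2 = 10^(−1.39) × 6920×10^-6 = 2.819×10^-4 mol/kg
α₀ = 1/(1 + K1/[H⁺] + K1K2/[H⁺]²) = 1/(1 + 10^+1.08 + 10^-1.25) = 0.07646
DIC = [CO2*]/α₀ = 2.819×10^-4 / 0.07646 = 3.69 mmol/kg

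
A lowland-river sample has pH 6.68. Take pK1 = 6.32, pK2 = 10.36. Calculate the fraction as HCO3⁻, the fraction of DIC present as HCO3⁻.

α₁ = 0.696

α₁ = 1 / (1 + [H⁺]/K1 + K2/[H⁺]) = 1 / (1 + 10^-0.36 + 10^-3.68)
   = 1 / (1 + 0.43652 + 0.00020893) = 1/1.4367 = 0.6960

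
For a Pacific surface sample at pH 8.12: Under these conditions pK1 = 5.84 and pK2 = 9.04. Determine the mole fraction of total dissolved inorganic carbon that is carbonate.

α₂ = 0.107

α₂ = 1 / (1 + [H⁺]/K2 + [H⁺]²/(K1K2)) = 1 / (1 + 10^+0.92 + 10^-1.36)
   = 1 / (1 + 8.3176 + 0.043652) = 1/9.3613 = 0.1068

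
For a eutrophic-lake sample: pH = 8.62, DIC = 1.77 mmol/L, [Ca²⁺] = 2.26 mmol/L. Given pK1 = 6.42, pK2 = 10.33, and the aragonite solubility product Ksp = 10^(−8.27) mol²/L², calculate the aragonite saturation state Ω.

α₂ = 1 / (1 + [H⁺]/K2 + [H⁺]²/(K1K2)) = 1 / (1 + 10^+1.71 + 10^-0.49)
   = 1 / (1 + 51.286 + 0.32359) = 1/52.610 = 0.01901
[CO3²⁻] = α₂ × DIC = 0.01901 × 1.77 = 0.03364 mmol/L
Ksp = 10^(−8.27) = 5.370×10^-9
Ω = [Ca²⁺][CO3²⁻]/Ksp = (2.26×10^-3)(3.364×10^-5) / 5.370×10^-9 = 14.2

Ω = 14.2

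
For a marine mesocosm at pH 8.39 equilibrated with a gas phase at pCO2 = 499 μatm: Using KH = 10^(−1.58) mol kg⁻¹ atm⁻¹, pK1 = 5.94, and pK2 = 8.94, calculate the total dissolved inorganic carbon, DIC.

DIC = 4.75 mmol/kg

[CO2*] = KH · pCO2 = 10^(−1.58) × 499×10^-6 = 1.313×10^-5 mol/kg
α₀ = 1/(1 + K1/[H⁺] + K1K2/[H⁺]²) = 1/(1 + 10^+2.45 + 10^+1.90) = 0.002760
DIC = [CO2*]/α₀ = 1.313×10^-5 / 0.002760 = 4.75 mmol/kg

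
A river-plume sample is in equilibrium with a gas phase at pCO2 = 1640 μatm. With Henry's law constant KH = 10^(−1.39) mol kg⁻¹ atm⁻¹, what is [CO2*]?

KH = 10^(−1.39) = 4.074×10^-2 mol kg⁻¹ atm⁻¹
[CO2*] = KH · pCO2 = 4.074×10^-2 × 1640×10^-6 atm = 6.68×10^-5 mol/kg

[CO2*] = 66.8 μmol/kg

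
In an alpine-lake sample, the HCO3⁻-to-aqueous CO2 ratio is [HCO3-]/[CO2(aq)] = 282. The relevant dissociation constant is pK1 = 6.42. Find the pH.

From K1 = [H⁺][HCO3-]/[CO2(aq)]:  pH = pK1 + log₁₀([HCO3-]/[CO2(aq)])
log₁₀(282) = +2.450
pH = 6.42 + (+2.450) = 8.87

pH = 8.87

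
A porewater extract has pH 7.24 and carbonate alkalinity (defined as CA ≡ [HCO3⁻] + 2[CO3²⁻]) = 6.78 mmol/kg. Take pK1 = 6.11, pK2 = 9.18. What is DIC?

DIC = 7.20 mmol/kg

CA = [HCO3⁻] + 2[CO3²⁻] = (α₁ + 2α₂)·DIC
At pH 7.24: [H⁺]/K1 = 10^-1.13 = 0.074131, K2/[H⁺] = 10^-1.94 = 0.011482
α₁ = 1/(1 + 0.074131 + 0.011482) = 1/1.0856 = 0.9211; α₂ = α₁·K2/[H⁺] = 0.01058
α₁ + 2α₂ = 0.9423
DIC = CA / (α₁ + 2α₂) = 6.78 / 0.9423 = 7.20 mmol/kg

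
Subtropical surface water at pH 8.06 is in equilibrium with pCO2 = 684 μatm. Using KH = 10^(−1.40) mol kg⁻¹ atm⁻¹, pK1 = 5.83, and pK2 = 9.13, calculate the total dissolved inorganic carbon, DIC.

[CO2*] = KH · pCO2 = 10^(−1.40) × 684×10^-6 = 2.723×10^-5 mol/kg
α₀ = 1/(1 + K1/[H⁺] + K1K2/[H⁺]²) = 1/(1 + 10^+2.23 + 10^+1.16) = 0.005397
DIC = [CO2*]/α₀ = 2.723×10^-5 / 0.005397 = 5.05 mmol/kg

DIC = 5.05 mmol/kg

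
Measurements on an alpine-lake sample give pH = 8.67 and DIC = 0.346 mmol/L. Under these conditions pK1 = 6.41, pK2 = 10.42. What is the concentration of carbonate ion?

[CO3²⁻] = 6.01 μmol/L

α₂ = 1 / (1 + [H⁺]/K2 + [H⁺]²/(K1K2)) = 1 / (1 + 10^+1.75 + 10^-0.51)
   = 1 / (1 + 56.234 + 0.30903) = 1/57.543 = 0.01738
[CO3²⁻] = α₂ × DIC = 0.01738 × 0.346 = 0.00601 mmol/L = 6.01 μmol/L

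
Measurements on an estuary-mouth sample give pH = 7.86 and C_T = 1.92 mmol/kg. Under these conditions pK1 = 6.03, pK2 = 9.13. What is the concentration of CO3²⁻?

α₂ = 1 / (1 + [H⁺]/K2 + [H⁺]²/(K1K2)) = 1 / (1 + 10^+1.27 + 10^-0.56)
   = 1 / (1 + 18.621 + 0.27542) = 1/19.896 = 0.05026
[CO3²⁻] = α₂ × DIC = 0.05026 × 1.92 = 0.0965 mmol/kg

[CO3²⁻] = 0.0965 mmol/kg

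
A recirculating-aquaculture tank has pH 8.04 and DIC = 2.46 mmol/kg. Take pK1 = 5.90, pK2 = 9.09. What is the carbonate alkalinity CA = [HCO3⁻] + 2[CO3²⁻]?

CA = [HCO3⁻] + 2[CO3²⁻] = (α₁ + 2α₂)·DIC
At pH 8.04: [H⁺]/K1 = 10^-2.14 = 0.0072444, K2/[H⁺] = 10^-1.05 = 0.089125
α₁ = 1/(1 + 0.0072444 + 0.089125) = 1/1.0964 = 0.9121; α₂ = α₁·K2/[H⁺] = 0.08129
α₁ + 2α₂ = 1.0747
CA = 1.0747 × 2.46 = 2.64 mmol/kg

CA = 2.64 mmol/kg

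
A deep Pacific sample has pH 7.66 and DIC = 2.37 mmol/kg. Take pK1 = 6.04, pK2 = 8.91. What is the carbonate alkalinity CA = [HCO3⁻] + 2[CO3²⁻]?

CA = [HCO3⁻] + 2[CO3²⁻] = (α₁ + 2α₂)·DIC
At pH 7.66: [H⁺]/K1 = 10^-1.62 = 0.023988, K2/[H⁺] = 10^-1.25 = 0.056234
α₁ = 1/(1 + 0.023988 + 0.056234) = 1/1.0802 = 0.9257; α₂ = α₁·K2/[H⁺] = 0.05206
α₁ + 2α₂ = 1.0299
CA = 1.0299 × 2.37 = 2.44 mmol/kg

CA = 2.44 mmol/kg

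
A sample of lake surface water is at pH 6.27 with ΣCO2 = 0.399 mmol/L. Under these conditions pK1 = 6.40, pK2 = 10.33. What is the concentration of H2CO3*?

[CO2*] = 0.229 mmol/L

α₀ = 1 / (1 + K1/[H⁺] + K1K2/[H⁺]²) = 1 / (1 + 10^-0.13 + 10^-4.19)
   = 1 / (1 + 0.74131 + 6.4565×10^-5) = 1/1.7414 = 0.5743
[CO2*] = α₀ × DIC = 0.5743 × 0.399 = 0.229 mmol/L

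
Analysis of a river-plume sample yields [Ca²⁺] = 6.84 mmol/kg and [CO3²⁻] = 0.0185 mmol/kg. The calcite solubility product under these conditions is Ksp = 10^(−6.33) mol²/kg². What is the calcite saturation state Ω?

Ω = 0.271

Ksp = 10^(−6.33) = 4.677×10^-7
Ω = [Ca²⁺][CO3²⁻]/Ksp = (6.84×10^-3)(0.0185×10^-3) / 4.677×10^-7 = 0.271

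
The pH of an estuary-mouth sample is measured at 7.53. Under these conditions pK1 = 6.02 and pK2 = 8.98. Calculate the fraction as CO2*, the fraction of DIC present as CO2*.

α₀ = 1 / (1 + K1/[H⁺] + K1K2/[H⁺]²) = 1 / (1 + 10^+1.51 + 10^+0.06)
   = 1 / (1 + 32.359 + 1.1482) = 1/34.508 = 0.02898

α₀ = 0.0290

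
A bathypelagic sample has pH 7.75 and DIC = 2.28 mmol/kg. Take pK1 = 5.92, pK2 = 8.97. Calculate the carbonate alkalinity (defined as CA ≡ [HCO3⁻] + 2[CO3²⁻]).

CA = [HCO3⁻] + 2[CO3²⁻] = (α₁ + 2α₂)·DIC
At pH 7.75: [H⁺]/K1 = 10^-1.83 = 0.014791, K2/[H⁺] = 10^-1.22 = 0.060256
α₁ = 1/(1 + 0.014791 + 0.060256) = 1/1.0750 = 0.9302; α₂ = α₁·K2/[H⁺] = 0.05605
α₁ + 2α₂ = 1.0423
CA = 1.0423 × 2.28 = 2.38 mmol/kg

CA = 2.38 mmol/kg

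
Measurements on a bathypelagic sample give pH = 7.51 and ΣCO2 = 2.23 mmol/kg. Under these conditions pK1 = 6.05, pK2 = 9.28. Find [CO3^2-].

[CO3²⁻] = 0.0360 mmol/kg

α₂ = 1 / (1 + [H⁺]/K2 + [H⁺]²/(K1K2)) = 1 / (1 + 10^+1.77 + 10^+0.31)
   = 1 / (1 + 58.884 + 2.0417) = 1/61.926 = 0.01615
[CO3²⁻] = α₂ × DIC = 0.01615 × 2.23 = 0.0360 mmol/kg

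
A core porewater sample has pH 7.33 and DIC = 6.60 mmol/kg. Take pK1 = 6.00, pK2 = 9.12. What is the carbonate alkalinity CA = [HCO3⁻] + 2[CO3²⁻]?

CA = [HCO3⁻] + 2[CO3²⁻] = (α₁ + 2α₂)·DIC
At pH 7.33: [H⁺]/K1 = 10^-1.33 = 0.046774, K2/[H⁺] = 10^-1.79 = 0.016218
α₁ = 1/(1 + 0.046774 + 0.016218) = 1/1.0630 = 0.9407; α₂ = α₁·K2/[H⁺] = 0.01526
α₁ + 2α₂ = 0.9713
CA = 0.9713 × 6.60 = 6.41 mmol/kg

CA = 6.41 mmol/kg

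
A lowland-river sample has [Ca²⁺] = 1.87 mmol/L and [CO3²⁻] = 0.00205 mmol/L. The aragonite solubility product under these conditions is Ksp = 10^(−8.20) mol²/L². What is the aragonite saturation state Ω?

Ksp = 10^(−8.20) = 6.310×10^-9
Ω = [Ca²⁺][CO3²⁻]/Ksp = (1.87×10^-3)(0.00205×10^-3) / 6.310×10^-9 = 0.608

Ω = 0.608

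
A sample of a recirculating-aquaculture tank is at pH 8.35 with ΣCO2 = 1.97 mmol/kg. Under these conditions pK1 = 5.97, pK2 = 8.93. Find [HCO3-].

[HCO3⁻] = 1.55 mmol/kg

α₁ = 1 / (1 + [H⁺]/K1 + K2/[H⁺]) = 1 / (1 + 10^-2.38 + 10^-0.58)
   = 1 / (1 + 0.0041687 + 0.26303) = 1/1.2672 = 0.7891
[HCO3⁻] = α₁ × DIC = 0.7891 × 1.97 = 1.55 mmol/kg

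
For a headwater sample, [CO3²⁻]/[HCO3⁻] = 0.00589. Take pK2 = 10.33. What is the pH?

pH = 8.10

From K2 = [H⁺][CO3²⁻]/[HCO3⁻]:  pH = pK2 + log₁₀([CO3²⁻]/[HCO3⁻])
log₁₀(0.00589) = -2.230
pH = 10.33 + (-2.230) = 8.10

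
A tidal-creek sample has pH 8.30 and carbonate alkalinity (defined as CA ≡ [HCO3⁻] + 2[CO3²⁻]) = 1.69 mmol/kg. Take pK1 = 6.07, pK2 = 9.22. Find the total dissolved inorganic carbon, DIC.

CA = [HCO3⁻] + 2[CO3²⁻] = (α₁ + 2α₂)·DIC
At pH 8.30: [H⁺]/K1 = 10^-2.23 = 0.0058884, K2/[H⁺] = 10^-0.92 = 0.12023
α₁ = 1/(1 + 0.0058884 + 0.12023) = 1/1.1261 = 0.8880; α₂ = α₁·K2/[H⁺] = 0.1068
α₁ + 2α₂ = 1.1015
DIC = CA / (α₁ + 2α₂) = 1.69 / 1.1015 = 1.53 mmol/kg

DIC = 1.53 mmol/kg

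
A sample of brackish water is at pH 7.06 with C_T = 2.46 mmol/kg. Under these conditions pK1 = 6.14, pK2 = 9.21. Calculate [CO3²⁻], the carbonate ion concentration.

α₂ = 1 / (1 + [H⁺]/K2 + [H⁺]²/(K1K2)) = 1 / (1 + 10^+2.15 + 10^+1.23)
   = 1 / (1 + 141.25 + 16.982) = 1/159.24 = 0.006280
[CO3²⁻] = α₂ × DIC = 0.006280 × 2.46 = 0.0154 mmol/kg = 15.4 μmol/kg

[CO3²⁻] = 15.4 μmol/kg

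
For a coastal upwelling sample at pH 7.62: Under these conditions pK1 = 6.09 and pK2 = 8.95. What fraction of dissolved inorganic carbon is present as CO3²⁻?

α₂ = 1 / (1 + [H⁺]/K2 + [H⁺]²/(K1K2)) = 1 / (1 + 10^+1.33 + 10^-0.20)
   = 1 / (1 + 21.380 + 0.63096) = 1/23.011 = 0.04346

α₂ = 0.0435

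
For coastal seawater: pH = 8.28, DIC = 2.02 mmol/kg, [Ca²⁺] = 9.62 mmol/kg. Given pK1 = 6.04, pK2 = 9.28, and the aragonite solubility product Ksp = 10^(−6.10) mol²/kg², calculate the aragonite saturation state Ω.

Ω = 2.21

α₂ = 1 / (1 + [H⁺]/K2 + [H⁺]²/(K1K2)) = 1 / (1 + 10^+1.00 + 10^-1.24)
   = 1 / (1 + 10.000 + 0.057544) = 1/11.058 = 0.09044
[CO3²⁻] = α₂ × DIC = 0.09044 × 2.02 = 0.1827 mmol/kg
Ksp = 10^(−6.10) = 7.943×10^-7
Ω = [Ca²⁺][CO3²⁻]/Ksp = (9.62×10^-3)(1.827×10^-4) / 7.943×10^-7 = 2.21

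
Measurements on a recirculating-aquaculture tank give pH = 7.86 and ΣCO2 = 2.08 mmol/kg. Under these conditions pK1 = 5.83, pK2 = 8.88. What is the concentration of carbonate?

α₂ = 1 / (1 + [H⁺]/K2 + [H⁺]²/(K1K2)) = 1 / (1 + 10^+1.02 + 10^-1.01)
   = 1 / (1 + 10.471 + 0.097724) = 1/11.569 = 0.08644
[CO3²⁻] = α₂ × DIC = 0.08644 × 2.08 = 0.180 mmol/kg

[CO3²⁻] = 0.180 mmol/kg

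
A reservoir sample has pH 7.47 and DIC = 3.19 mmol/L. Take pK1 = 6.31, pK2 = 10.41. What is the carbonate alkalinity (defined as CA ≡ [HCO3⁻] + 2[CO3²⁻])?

CA = 2.99 mmol/L

CA = [HCO3⁻] + 2[CO3²⁻] = (α₁ + 2α₂)·DIC
At pH 7.47: [H⁺]/K1 = 10^-1.16 = 0.069183, K2/[H⁺] = 10^-2.94 = 0.0011482
α₁ = 1/(1 + 0.069183 + 0.0011482) = 1/1.0703 = 0.9343; α₂ = α₁·K2/[H⁺] = 0.001073
α₁ + 2α₂ = 0.9364
CA = 0.9364 × 3.19 = 2.99 mmol/L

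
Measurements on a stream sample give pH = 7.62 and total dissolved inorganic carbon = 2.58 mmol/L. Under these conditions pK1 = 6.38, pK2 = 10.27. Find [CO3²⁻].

α₂ = 1 / (1 + [H⁺]/K2 + [H⁺]²/(K1K2)) = 1 / (1 + 10^+2.65 + 10^+1.41)
   = 1 / (1 + 446.68 + 25.704) = 1/473.39 = 0.002112
[CO3²⁻] = α₂ × DIC = 0.002112 × 2.58 = 0.00545 mmol/L = 5.45 μmol/L

[CO3²⁻] = 5.45 μmol/L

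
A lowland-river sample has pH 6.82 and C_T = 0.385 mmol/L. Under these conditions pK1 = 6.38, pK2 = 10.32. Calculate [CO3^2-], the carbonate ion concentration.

[CO3²⁻] = 0.0893 μmol/L

α₂ = 1 / (1 + [H⁺]/K2 + [H⁺]²/(K1K2)) = 1 / (1 + 10^+3.50 + 10^+3.06)
   = 1 / (1 + 3162.3 + 1148.2) = 1/4311.4 = 0.0002319
[CO3²⁻] = α₂ × DIC = 0.0002319 × 0.385 = 8.93×10^-5 mmol/L = 0.0893 μmol/L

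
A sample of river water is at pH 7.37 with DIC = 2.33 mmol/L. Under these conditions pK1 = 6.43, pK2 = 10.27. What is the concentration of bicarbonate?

α₁ = 1 / (1 + [H⁺]/K1 + K2/[H⁺]) = 1 / (1 + 10^-0.94 + 10^-2.90)
   = 1 / (1 + 0.11482 + 0.0012589) = 1/1.1161 = 0.8960
[HCO3⁻] = α₁ × DIC = 0.8960 × 2.33 = 2.09 mmol/L

[HCO3⁻] = 2.09 mmol/L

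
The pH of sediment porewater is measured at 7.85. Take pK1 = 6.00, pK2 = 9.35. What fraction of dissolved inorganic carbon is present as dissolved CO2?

α₀ = 1 / (1 + K1/[H⁺] + K1K2/[H⁺]²) = 1 / (1 + 10^+1.85 + 10^+0.35)
   = 1 / (1 + 70.795 + 2.2387) = 1/74.033 = 0.01351

α₀ = 0.0135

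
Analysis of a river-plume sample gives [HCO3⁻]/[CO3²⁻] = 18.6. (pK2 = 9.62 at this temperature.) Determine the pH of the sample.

From K2 = [H⁺][CO3²⁻]/[HCO3⁻]:  pH = pK2 − log₁₀([HCO3⁻]/[CO3²⁻])
log₁₀(18.6) = +1.270
pH = 9.62 − (+1.270) = 8.35

pH = 8.35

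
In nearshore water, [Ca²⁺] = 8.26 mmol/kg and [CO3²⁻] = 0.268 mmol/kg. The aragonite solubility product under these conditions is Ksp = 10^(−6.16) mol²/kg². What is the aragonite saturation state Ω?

Ω = 3.20

Ksp = 10^(−6.16) = 6.918×10^-7
Ω = [Ca²⁺][CO3²⁻]/Ksp = (8.26×10^-3)(0.268×10^-3) / 6.918×10^-7 = 3.20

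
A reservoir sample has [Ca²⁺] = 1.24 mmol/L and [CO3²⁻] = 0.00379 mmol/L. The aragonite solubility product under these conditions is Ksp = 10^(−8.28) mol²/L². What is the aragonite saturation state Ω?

Ω = 0.895

Ksp = 10^(−8.28) = 5.248×10^-9
Ω = [Ca²⁺][CO3²⁻]/Ksp = (1.24×10^-3)(0.00379×10^-3) / 5.248×10^-9 = 0.895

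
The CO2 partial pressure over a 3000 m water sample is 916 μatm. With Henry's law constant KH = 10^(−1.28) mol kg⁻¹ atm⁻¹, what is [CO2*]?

KH = 10^(−1.28) = 5.248×10^-2 mol kg⁻¹ atm⁻¹
[CO2*] = KH · pCO2 = 5.248×10^-2 × 916×10^-6 atm = 4.81×10^-5 mol/kg

[CO2*] = 48.1 μmol/kg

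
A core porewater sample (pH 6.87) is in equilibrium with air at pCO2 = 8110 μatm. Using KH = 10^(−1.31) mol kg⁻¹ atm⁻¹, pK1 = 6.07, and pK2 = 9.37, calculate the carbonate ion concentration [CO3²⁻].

[CO2*] = KH · pCO2 = 10^(−1.31) × 8110×10^-6 = 3.972×10^-4 mol/kg
α₀ = 1/(1 + K1/[H⁺] + K1K2/[H⁺]²) = 1/(1 + 10^+0.80 + 10^-1.70) = 0.1364
DIC = [CO2*]/α₀ = 3.972×10^-4 / 0.1364 = 2.911 mmol/kg
[CO3²⁻] = α₂·DIC; α₂ = 0.002722, so [CO3²⁻] = 0.002722 × 2.911 = 0.00793 mmol/kg = 7.93 μmol/kg

[CO3²⁻] = 7.93 μmol/kg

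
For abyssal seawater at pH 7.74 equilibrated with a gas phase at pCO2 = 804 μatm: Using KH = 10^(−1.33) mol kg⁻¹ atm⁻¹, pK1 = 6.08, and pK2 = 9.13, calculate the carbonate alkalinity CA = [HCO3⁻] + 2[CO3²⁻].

CA = 1.86 mmol/kg

[CO2*] = KH · pCO2 = 10^(−1.33) × 804×10^-6 = 3.761×10^-5 mol/kg
α₀ = 1/(1 + K1/[H⁺] + K1K2/[H⁺]²) = 1/(1 + 10^+1.66 + 10^+0.27) = 0.02059
DIC = [CO2*]/α₀ = 3.761×10^-5 / 0.02059 = 1.827 mmol/kg
CA = (α₁ + 2α₂)·DIC = (0.9411 + 2×0.03834) × 1.827 = 1.86 mmol/kg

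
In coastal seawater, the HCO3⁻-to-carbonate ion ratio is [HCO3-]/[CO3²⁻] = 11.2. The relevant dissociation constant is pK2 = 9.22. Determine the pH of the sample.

From K2 = [H⁺][CO3²⁻]/[HCO3-]:  pH = pK2 − log₁₀([HCO3-]/[CO3²⁻])
log₁₀(11.2) = +1.049
pH = 9.22 − (+1.049) = 8.17

pH = 8.17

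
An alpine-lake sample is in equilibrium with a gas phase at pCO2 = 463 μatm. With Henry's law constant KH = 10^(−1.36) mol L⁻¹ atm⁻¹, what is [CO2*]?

KH = 10^(−1.36) = 4.365×10^-2 mol L⁻¹ atm⁻¹
[CO2*] = KH · pCO2 = 4.365×10^-2 × 463×10^-6 atm = 2.02×10^-5 mol/L

[CO2*] = 20.2 μmol/L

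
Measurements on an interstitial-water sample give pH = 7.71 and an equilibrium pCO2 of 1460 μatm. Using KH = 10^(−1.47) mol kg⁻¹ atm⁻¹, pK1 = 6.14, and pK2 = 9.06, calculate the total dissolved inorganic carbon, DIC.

[CO2*] = KH · pCO2 = 10^(−1.47) × 1460×10^-6 = 4.947×10^-5 mol/kg
α₀ = 1/(1 + K1/[H⁺] + K1K2/[H⁺]²) = 1/(1 + 10^+1.57 + 10^+0.22) = 0.02512
DIC = [CO2*]/α₀ = 4.947×10^-5 / 0.02512 = 1.97 mmol/kg

DIC = 1.97 mmol/kg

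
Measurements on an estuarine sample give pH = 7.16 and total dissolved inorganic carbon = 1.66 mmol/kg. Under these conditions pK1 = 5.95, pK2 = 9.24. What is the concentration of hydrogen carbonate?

α₁ = 1 / (1 + [H⁺]/K1 + K2/[H⁺]) = 1 / (1 + 10^-1.21 + 10^-2.08)
   = 1 / (1 + 0.061660 + 0.0083176) = 1/1.0700 = 0.9346
[HCO3⁻] = α₁ × DIC = 0.9346 × 1.66 = 1.55 mmol/kg

[HCO3⁻] = 1.55 mmol/kg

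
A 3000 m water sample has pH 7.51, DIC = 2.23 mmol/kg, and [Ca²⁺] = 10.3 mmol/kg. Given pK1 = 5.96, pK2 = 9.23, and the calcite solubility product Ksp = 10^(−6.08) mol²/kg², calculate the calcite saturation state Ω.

Ω = 0.502

α₂ = 1 / (1 + [H⁺]/K2 + [H⁺]²/(K1K2)) = 1 / (1 + 10^+1.72 + 10^+0.17)
   = 1 / (1 + 52.481 + 1.4791) = 1/54.960 = 0.01820
[CO3²⁻] = α₂ × DIC = 0.01820 × 2.23 = 0.04058 mmol/kg
Ksp = 10^(−6.08) = 8.318×10^-7
Ω = [Ca²⁺][CO3²⁻]/Ksp = (10.3×10^-3)(4.058×10^-5) / 8.318×10^-7 = 0.502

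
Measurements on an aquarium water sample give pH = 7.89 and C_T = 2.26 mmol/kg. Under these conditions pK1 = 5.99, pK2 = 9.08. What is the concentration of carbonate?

α₂ = 1 / (1 + [H⁺]/K2 + [H⁺]²/(K1K2)) = 1 / (1 + 10^+1.19 + 10^-0.71)
   = 1 / (1 + 15.488 + 0.19498) = 1/16.683 = 0.05994
[CO3²⁻] = α₂ × DIC = 0.05994 × 2.26 = 0.135 mmol/kg

[CO3²⁻] = 0.135 mmol/kg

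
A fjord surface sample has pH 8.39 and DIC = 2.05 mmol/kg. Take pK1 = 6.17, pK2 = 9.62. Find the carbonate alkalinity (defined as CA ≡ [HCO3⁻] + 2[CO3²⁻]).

CA = 2.15 mmol/kg

CA = [HCO3⁻] + 2[CO3²⁻] = (α₁ + 2α₂)·DIC
At pH 8.39: [H⁺]/K1 = 10^-2.22 = 0.0060256, K2/[H⁺] = 10^-1.23 = 0.058884
α₁ = 1/(1 + 0.0060256 + 0.058884) = 1/1.0649 = 0.9390; α₂ = α₁·K2/[H⁺] = 0.05530
α₁ + 2α₂ = 1.0496
CA = 1.0496 × 2.05 = 2.15 mmol/kg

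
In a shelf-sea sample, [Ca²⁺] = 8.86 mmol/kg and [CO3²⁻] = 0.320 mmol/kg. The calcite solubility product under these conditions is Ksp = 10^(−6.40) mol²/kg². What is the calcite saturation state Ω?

Ksp = 10^(−6.40) = 3.981×10^-7
Ω = [Ca²⁺][CO3²⁻]/Ksp = (8.86×10^-3)(0.320×10^-3) / 3.981×10^-7 = 7.12

Ω = 7.12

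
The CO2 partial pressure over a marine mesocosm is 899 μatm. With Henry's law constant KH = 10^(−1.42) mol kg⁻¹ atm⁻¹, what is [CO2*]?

KH = 10^(−1.42) = 3.802×10^-2 mol kg⁻¹ atm⁻¹
[CO2*] = KH · pCO2 = 3.802×10^-2 × 899×10^-6 atm = 3.42×10^-5 mol/kg

[CO2*] = 34.2 μmol/kg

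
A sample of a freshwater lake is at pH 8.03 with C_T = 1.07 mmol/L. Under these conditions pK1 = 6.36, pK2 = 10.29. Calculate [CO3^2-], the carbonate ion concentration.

[CO3²⁻] = 5.73 μmol/L

α₂ = 1 / (1 + [H⁺]/K2 + [H⁺]²/(K1K2)) = 1 / (1 + 10^+2.26 + 10^+0.59)
   = 1 / (1 + 181.97 + 3.8905) = 1/186.86 = 0.005352
[CO3²⁻] = α₂ × DIC = 0.005352 × 1.07 = 0.00573 mmol/L = 5.73 μmol/L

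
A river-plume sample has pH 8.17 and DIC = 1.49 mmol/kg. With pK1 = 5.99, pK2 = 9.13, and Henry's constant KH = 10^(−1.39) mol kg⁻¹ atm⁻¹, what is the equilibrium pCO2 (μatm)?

α₀ = 1 / (1 + K1/[H⁺] + K1K2/[H⁺]²) = 1 / (1 + 10^+2.18 + 10^+1.22)
   = 1 / (1 + 151.36 + 16.596) = 1/168.95 = 0.005919
[CO2*] = α₀ × DIC = 0.005919 × 1.49 = 0.008819 mmol/kg = 8.819 μmol/kg
pCO2 = [CO2*]/KH = 8.819×10^-6 / 4.074×10^-2 = 216 μatm

pCO2 = 216 μatm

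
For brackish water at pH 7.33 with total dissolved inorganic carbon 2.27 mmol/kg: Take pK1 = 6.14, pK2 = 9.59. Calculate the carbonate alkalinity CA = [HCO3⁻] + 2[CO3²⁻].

CA = [HCO3⁻] + 2[CO3²⁻] = (α₁ + 2α₂)·DIC
At pH 7.33: [H⁺]/K1 = 10^-1.19 = 0.064565, K2/[H⁺] = 10^-2.26 = 0.0054954
α₁ = 1/(1 + 0.064565 + 0.0054954) = 1/1.0701 = 0.9345; α₂ = α₁·K2/[H⁺] = 0.005136
α₁ + 2α₂ = 0.9448
CA = 0.9448 × 2.27 = 2.14 mmol/kg

CA = 2.14 mmol/kg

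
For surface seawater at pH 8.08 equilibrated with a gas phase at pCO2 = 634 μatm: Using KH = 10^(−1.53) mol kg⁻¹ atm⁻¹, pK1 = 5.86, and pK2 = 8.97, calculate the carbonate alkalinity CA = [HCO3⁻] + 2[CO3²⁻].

CA = 3.91 mmol/kg

[CO2*] = KH · pCO2 = 10^(−1.53) × 634×10^-6 = 1.871×10^-5 mol/kg
α₀ = 1/(1 + K1/[H⁺] + K1K2/[H⁺]²) = 1/(1 + 10^+2.22 + 10^+1.33) = 0.005310
DIC = [CO2*]/α₀ = 1.871×10^-5 / 0.005310 = 3.524 mmol/kg
CA = (α₁ + 2α₂)·DIC = (0.8812 + 2×0.1135) × 3.524 = 3.91 mmol/kg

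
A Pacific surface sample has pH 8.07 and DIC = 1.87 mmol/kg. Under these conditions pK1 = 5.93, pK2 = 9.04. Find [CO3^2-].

α₂ = 1 / (1 + [H⁺]/K2 + [H⁺]²/(K1K2)) = 1 / (1 + 10^+0.97 + 10^-1.17)
   = 1 / (1 + 9.3325 + 0.067608) = 1/10.400 = 0.09615
[CO3²⁻] = α₂ × DIC = 0.09615 × 1.87 = 0.180 mmol/kg

[CO3²⁻] = 0.180 mmol/kg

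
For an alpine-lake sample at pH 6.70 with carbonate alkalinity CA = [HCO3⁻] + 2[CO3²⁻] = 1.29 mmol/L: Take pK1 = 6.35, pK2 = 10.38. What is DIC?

DIC = 1.87 mmol/L

CA = [HCO3⁻] + 2[CO3²⁻] = (α₁ + 2α₂)·DIC
At pH 6.70: [H⁺]/K1 = 10^-0.35 = 0.44668, K2/[H⁺] = 10^-3.68 = 0.00020893
α₁ = 1/(1 + 0.44668 + 0.00020893) = 1/1.4469 = 0.6911; α₂ = α₁·K2/[H⁺] = 0.0001444
α₁ + 2α₂ = 0.6914
DIC = CA / (α₁ + 2α₂) = 1.29 / 0.6914 = 1.87 mmol/L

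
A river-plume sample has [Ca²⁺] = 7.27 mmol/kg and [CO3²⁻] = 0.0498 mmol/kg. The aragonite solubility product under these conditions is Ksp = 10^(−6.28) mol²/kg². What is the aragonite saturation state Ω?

Ω = 0.690

Ksp = 10^(−6.28) = 5.248×10^-7
Ω = [Ca²⁺][CO3²⁻]/Ksp = (7.27×10^-3)(0.0498×10^-3) / 5.248×10^-7 = 0.690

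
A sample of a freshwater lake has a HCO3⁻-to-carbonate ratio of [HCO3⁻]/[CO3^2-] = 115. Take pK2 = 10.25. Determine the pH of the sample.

From K2 = [H⁺][CO3^2-]/[HCO3⁻]:  pH = pK2 − log₁₀([HCO3⁻]/[CO3^2-])
log₁₀(115) = +2.061
pH = 10.25 − (+2.061) = 8.19

pH = 8.19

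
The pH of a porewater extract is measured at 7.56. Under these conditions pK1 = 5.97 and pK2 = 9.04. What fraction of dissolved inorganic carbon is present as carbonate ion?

α₂ = 0.0313

α₂ = 1 / (1 + [H⁺]/K2 + [H⁺]²/(K1K2)) = 1 / (1 + 10^+1.48 + 10^-0.11)
   = 1 / (1 + 30.200 + 0.77625) = 1/31.976 = 0.03127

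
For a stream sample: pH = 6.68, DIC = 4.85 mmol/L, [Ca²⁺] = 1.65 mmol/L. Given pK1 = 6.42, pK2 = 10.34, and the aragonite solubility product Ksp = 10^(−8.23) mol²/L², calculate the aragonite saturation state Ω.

Ω = 0.192

α₂ = 1 / (1 + [H⁺]/K2 + [H⁺]²/(K1K2)) = 1 / (1 + 10^+3.66 + 10^+3.40)
   = 1 / (1 + 4570.9 + 2511.9) = 1/7083.8 = 0.0001412
[CO3²⁻] = α₂ × DIC = 0.0001412 × 4.85 = 0.0006847 mmol/L = 0.6847 μmol/L
Ksp = 10^(−8.23) = 5.888×10^-9
Ω = [Ca²⁺][CO3²⁻]/Ksp = (1.65×10^-3)(6.847×10^-7) / 5.888×10^-9 = 0.192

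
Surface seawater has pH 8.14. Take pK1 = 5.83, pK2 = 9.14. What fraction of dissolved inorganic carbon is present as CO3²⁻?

α₂ = 1 / (1 + [H⁺]/K2 + [H⁺]²/(K1K2)) = 1 / (1 + 10^+1.00 + 10^-1.31)
   = 1 / (1 + 10.000 + 0.048978) = 1/11.049 = 0.09051

α₂ = 0.0905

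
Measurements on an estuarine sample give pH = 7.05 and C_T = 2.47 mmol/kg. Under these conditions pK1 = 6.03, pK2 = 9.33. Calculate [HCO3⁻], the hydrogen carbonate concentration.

[HCO3⁻] = 2.24 mmol/kg

α₁ = 1 / (1 + [H⁺]/K1 + K2/[H⁺]) = 1 / (1 + 10^-1.02 + 10^-2.28)
   = 1 / (1 + 0.095499 + 0.0052481) = 1/1.1007 = 0.9085
[HCO3⁻] = α₁ × DIC = 0.9085 × 2.47 = 2.24 mmol/kg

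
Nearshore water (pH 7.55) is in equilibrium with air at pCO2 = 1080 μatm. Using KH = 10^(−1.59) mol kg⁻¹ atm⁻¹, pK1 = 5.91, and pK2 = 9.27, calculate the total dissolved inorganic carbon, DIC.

DIC = 1.26 mmol/kg

[CO2*] = KH · pCO2 = 10^(−1.59) × 1080×10^-6 = 2.776×10^-5 mol/kg
α₀ = 1/(1 + K1/[H⁺] + K1K2/[H⁺]²) = 1/(1 + 10^+1.64 + 10^-0.08) = 0.02199
DIC = [CO2*]/α₀ = 2.776×10^-5 / 0.02199 = 1.26 mmol/kg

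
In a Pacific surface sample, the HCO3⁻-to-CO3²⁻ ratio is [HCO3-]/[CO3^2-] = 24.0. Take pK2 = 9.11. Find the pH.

pH = 7.73

From K2 = [H⁺][CO3^2-]/[HCO3-]:  pH = pK2 − log₁₀([HCO3-]/[CO3^2-])
log₁₀(24.0) = +1.380
pH = 9.11 − (+1.380) = 7.73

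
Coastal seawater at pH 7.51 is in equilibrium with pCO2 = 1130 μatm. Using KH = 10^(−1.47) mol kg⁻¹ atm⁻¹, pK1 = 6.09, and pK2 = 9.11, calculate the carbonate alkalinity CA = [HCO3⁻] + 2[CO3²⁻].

[CO2*] = KH · pCO2 = 10^(−1.47) × 1130×10^-6 = 3.829×10^-5 mol/kg
α₀ = 1/(1 + K1/[H⁺] + K1K2/[H⁺]²) = 1/(1 + 10^+1.42 + 10^-0.18) = 0.03576
DIC = [CO2*]/α₀ = 3.829×10^-5 / 0.03576 = 1.071 mmol/kg
CA = (α₁ + 2α₂)·DIC = (0.9406 + 2×0.02363) × 1.071 = 1.06 mmol/kg

CA = 1.06 mmol/kg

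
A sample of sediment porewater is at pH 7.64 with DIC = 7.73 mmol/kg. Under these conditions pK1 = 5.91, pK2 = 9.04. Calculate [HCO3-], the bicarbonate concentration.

[HCO3⁻] = 7.30 mmol/kg

α₁ = 1 / (1 + [H⁺]/K1 + K2/[H⁺]) = 1 / (1 + 10^-1.73 + 10^-1.40)
   = 1 / (1 + 0.018621 + 0.039811) = 1/1.0584 = 0.9448
[HCO3⁻] = α₁ × DIC = 0.9448 × 7.73 = 7.30 mmol/kg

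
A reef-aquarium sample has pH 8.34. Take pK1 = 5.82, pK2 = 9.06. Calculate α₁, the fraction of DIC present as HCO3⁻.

α₁ = 0.838

α₁ = 1 / (1 + [H⁺]/K1 + K2/[H⁺]) = 1 / (1 + 10^-2.52 + 10^-0.72)
   = 1 / (1 + 0.0030200 + 0.19055) = 1/1.1936 = 0.8378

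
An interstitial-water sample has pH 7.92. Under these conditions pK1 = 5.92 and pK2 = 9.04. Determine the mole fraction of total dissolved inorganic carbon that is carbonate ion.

α₂ = 1 / (1 + [H⁺]/K2 + [H⁺]²/(K1K2)) = 1 / (1 + 10^+1.12 + 10^-0.88)
   = 1 / (1 + 13.183 + 0.13183) = 1/14.314 = 0.06986

α₂ = 0.0699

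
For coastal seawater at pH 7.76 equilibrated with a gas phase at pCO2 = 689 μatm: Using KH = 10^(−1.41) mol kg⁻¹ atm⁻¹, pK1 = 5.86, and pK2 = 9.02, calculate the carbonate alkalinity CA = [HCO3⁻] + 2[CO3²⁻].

CA = 2.36 mmol/kg

[CO2*] = KH · pCO2 = 10^(−1.41) × 689×10^-6 = 2.681×10^-5 mol/kg
α₀ = 1/(1 + K1/[H⁺] + K1K2/[H⁺]²) = 1/(1 + 10^+1.90 + 10^+0.64) = 0.01179
DIC = [CO2*]/α₀ = 2.681×10^-5 / 0.01179 = 2.273 mmol/kg
CA = (α₁ + 2α₂)·DIC = (0.9367 + 2×0.05148) × 2.273 = 2.36 mmol/kg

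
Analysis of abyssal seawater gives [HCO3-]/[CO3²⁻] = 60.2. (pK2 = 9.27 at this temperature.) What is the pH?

From K2 = [H⁺][CO3²⁻]/[HCO3-]:  pH = pK2 − log₁₀([HCO3-]/[CO3²⁻])
log₁₀(60.2) = +1.780
pH = 9.27 − (+1.780) = 7.49

pH = 7.49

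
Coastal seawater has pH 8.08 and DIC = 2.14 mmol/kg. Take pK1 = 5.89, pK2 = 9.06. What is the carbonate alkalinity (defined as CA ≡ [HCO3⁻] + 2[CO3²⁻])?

CA = 2.33 mmol/kg

CA = [HCO3⁻] + 2[CO3²⁻] = (α₁ + 2α₂)·DIC
At pH 8.08: [H⁺]/K1 = 10^-2.19 = 0.0064565, K2/[H⁺] = 10^-0.98 = 0.10471
α₁ = 1/(1 + 0.0064565 + 0.10471) = 1/1.1112 = 0.9000; α₂ = α₁·K2/[H⁺] = 0.09424
α₁ + 2α₂ = 1.0884
CA = 1.0884 × 2.14 = 2.33 mmol/kg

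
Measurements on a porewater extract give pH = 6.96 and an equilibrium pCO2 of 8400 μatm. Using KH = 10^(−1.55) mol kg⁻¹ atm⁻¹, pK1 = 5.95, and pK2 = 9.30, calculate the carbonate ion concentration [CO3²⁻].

[CO3²⁻] = 11.1 μmol/kg

[CO2*] = KH · pCO2 = 10^(−1.55) × 8400×10^-6 = 2.367×10^-4 mol/kg
α₀ = 1/(1 + K1/[H⁺] + K1K2/[H⁺]²) = 1/(1 + 10^+1.01 + 10^-1.33) = 0.08865
DIC = [CO2*]/α₀ = 2.367×10^-4 / 0.08865 = 2.670 mmol/kg
[CO3²⁻] = α₂·DIC; α₂ = 0.004147, so [CO3²⁻] = 0.004147 × 2.670 = 0.0111 mmol/kg = 11.1 μmol/kg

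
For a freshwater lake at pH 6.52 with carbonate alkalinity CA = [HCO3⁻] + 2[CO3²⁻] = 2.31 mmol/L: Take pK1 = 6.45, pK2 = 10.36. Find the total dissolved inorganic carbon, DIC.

DIC = 4.28 mmol/L

CA = [HCO3⁻] + 2[CO3²⁻] = (α₁ + 2α₂)·DIC
At pH 6.52: [H⁺]/K1 = 10^-0.07 = 0.85114, K2/[H⁺] = 10^-3.84 = 0.00014454
α₁ = 1/(1 + 0.85114 + 0.00014454) = 1/1.8513 = 0.5402; α₂ = α₁·K2/[H⁺] = 7.808×10^-5
α₁ + 2α₂ = 0.5403
DIC = CA / (α₁ + 2α₂) = 2.31 / 0.5403 = 4.28 mmol/L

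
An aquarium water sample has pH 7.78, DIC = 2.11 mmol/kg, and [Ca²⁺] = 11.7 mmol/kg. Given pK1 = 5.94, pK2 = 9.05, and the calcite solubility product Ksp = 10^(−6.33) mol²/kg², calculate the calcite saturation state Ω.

Ω = 2.65

α₂ = 1 / (1 + [H⁺]/K2 + [H⁺]²/(K1K2)) = 1 / (1 + 10^+1.27 + 10^-0.57)
   = 1 / (1 + 18.621 + 0.26915) = 1/19.890 = 0.05028
[CO3²⁻] = α₂ × DIC = 0.05028 × 2.11 = 0.1061 mmol/kg
Ksp = 10^(−6.33) = 4.677×10^-7
Ω = [Ca²⁺][CO3²⁻]/Ksp = (11.7×10^-3)(1.061×10^-4) / 4.677×10^-7 = 2.65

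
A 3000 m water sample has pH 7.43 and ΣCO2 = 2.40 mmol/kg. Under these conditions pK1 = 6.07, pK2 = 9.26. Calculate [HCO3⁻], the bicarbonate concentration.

α₁ = 1 / (1 + [H⁺]/K1 + K2/[H⁺]) = 1 / (1 + 10^-1.36 + 10^-1.83)
   = 1 / (1 + 0.043652 + 0.014791) = 1/1.0584 = 0.9448
[HCO3⁻] = α₁ × DIC = 0.9448 × 2.40 = 2.27 mmol/kg

[HCO3⁻] = 2.27 mmol/kg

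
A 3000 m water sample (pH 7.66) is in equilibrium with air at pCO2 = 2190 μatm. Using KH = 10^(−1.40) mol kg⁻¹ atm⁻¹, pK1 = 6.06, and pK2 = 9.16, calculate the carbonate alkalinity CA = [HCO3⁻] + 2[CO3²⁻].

[CO2*] = KH · pCO2 = 10^(−1.40) × 2190×10^-6 = 8.719×10^-5 mol/kg
α₀ = 1/(1 + K1/[H⁺] + K1K2/[H⁺]²) = 1/(1 + 10^+1.60 + 10^+0.10) = 0.02377
DIC = [CO2*]/α₀ = 8.719×10^-5 / 0.02377 = 3.668 mmol/kg
CA = (α₁ + 2α₂)·DIC = (0.9463 + 2×0.02992) × 3.668 = 3.69 mmol/kg

CA = 3.69 mmol/kg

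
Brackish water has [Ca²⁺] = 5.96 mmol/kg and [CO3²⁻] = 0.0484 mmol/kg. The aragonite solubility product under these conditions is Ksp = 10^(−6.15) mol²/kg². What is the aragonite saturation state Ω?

Ω = 0.407

Ksp = 10^(−6.15) = 7.079×10^-7
Ω = [Ca²⁺][CO3²⁻]/Ksp = (5.96×10^-3)(0.0484×10^-3) / 7.079×10^-7 = 0.407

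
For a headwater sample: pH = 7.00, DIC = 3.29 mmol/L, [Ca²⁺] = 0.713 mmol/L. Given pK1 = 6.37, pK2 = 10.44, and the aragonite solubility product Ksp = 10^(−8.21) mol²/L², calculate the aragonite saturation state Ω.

Ω = 0.112

α₂ = 1 / (1 + [H⁺]/K2 + [H⁺]²/(K1K2)) = 1 / (1 + 10^+3.44 + 10^+2.81)
   = 1 / (1 + 2754.2 + 645.65) = 1/3400.9 = 0.0002940
[CO3²⁻] = α₂ × DIC = 0.0002940 × 3.29 = 0.0009674 mmol/L = 0.9674 μmol/L
Ksp = 10^(−8.21) = 6.166×10^-9
Ω = [Ca²⁺][CO3²⁻]/Ksp = (0.713×10^-3)(9.674×10^-7) / 6.166×10^-9 = 0.112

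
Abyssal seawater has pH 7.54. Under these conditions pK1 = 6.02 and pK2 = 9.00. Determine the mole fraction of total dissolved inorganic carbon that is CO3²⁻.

α₂ = 0.0326

α₂ = 1 / (1 + [H⁺]/K2 + [H⁺]²/(K1K2)) = 1 / (1 + 10^+1.46 + 10^-0.06)
   = 1 / (1 + 28.840 + 0.87096) = 1/30.711 = 0.03256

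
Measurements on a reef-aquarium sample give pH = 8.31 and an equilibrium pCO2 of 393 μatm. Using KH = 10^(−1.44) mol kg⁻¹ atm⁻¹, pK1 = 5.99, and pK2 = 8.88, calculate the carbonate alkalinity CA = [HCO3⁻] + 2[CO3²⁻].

[CO2*] = KH · pCO2 = 10^(−1.44) × 393×10^-6 = 1.427×10^-5 mol/kg
α₀ = 1/(1 + K1/[H⁺] + K1K2/[H⁺]²) = 1/(1 + 10^+2.32 + 10^+1.75) = 0.003757
DIC = [CO2*]/α₀ = 1.427×10^-5 / 0.003757 = 3.798 mmol/kg
CA = (α₁ + 2α₂)·DIC = (0.7850 + 2×0.2113) × 3.798 = 4.59 mmol/kg

CA = 4.59 mmol/kg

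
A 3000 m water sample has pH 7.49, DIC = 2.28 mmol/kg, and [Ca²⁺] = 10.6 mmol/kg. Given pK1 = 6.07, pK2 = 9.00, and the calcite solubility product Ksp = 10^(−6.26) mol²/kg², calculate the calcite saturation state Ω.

α₂ = 1 / (1 + [H⁺]/K2 + [H⁺]²/(K1K2)) = 1 / (1 + 10^+1.51 + 10^+0.09)
   = 1 / (1 + 32.359 + 1.2303) = 1/34.590 = 0.02891
[CO3²⁻] = α₂ × DIC = 0.02891 × 2.28 = 0.06592 mmol/kg
Ksp = 10^(−6.26) = 5.495×10^-7
Ω = [Ca²⁺][CO3²⁻]/Ksp = (10.6×10^-3)(6.592×10^-5) / 5.495×10^-7 = 1.27

Ω = 1.27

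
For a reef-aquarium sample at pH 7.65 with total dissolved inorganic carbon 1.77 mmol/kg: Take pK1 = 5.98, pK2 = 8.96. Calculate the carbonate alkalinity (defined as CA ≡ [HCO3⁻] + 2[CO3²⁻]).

CA = 1.82 mmol/kg

CA = [HCO3⁻] + 2[CO3²⁻] = (α₁ + 2α₂)·DIC
At pH 7.65: [H⁺]/K1 = 10^-1.67 = 0.021380, K2/[H⁺] = 10^-1.31 = 0.048978
α₁ = 1/(1 + 0.021380 + 0.048978) = 1/1.0704 = 0.9343; α₂ = α₁·K2/[H⁺] = 0.04576
α₁ + 2α₂ = 1.0258
CA = 1.0258 × 1.77 = 1.82 mmol/kg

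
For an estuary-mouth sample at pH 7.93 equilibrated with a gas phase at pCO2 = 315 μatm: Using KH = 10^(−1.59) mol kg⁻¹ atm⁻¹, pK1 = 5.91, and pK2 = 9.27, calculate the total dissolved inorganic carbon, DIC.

[CO2*] = KH · pCO2 = 10^(−1.59) × 315×10^-6 = 8.097×10^-6 mol/kg
α₀ = 1/(1 + K1/[H⁺] + K1K2/[H⁺]²) = 1/(1 + 10^+2.02 + 10^+0.68) = 0.009050
DIC = [CO2*]/α₀ = 8.097×10^-6 / 0.009050 = 0.895 mmol/kg

DIC = 0.895 mmol/kg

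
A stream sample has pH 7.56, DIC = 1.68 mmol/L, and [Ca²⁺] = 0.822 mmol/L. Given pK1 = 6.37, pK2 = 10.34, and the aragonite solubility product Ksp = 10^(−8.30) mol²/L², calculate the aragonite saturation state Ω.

α₂ = 1 / (1 + [H⁺]/K2 + [H⁺]²/(K1K2)) = 1 / (1 + 10^+2.78 + 10^+1.59)
   = 1 / (1 + 602.56 + 38.905) = 1/642.46 = 0.001557
[CO3²⁻] = α₂ × DIC = 0.001557 × 1.68 = 0.002615 mmol/L = 2.615 μmol/L
Ksp = 10^(−8.30) = 5.012×10^-9
Ω = [Ca²⁺][CO3²⁻]/Ksp = (0.822×10^-3)(2.615×10^-6) / 5.012×10^-9 = 0.429

Ω = 0.429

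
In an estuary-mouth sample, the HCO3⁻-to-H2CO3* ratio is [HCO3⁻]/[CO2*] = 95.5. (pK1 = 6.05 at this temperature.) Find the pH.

pH = 8.03

From K1 = [H⁺][HCO3⁻]/[CO2*]:  pH = pK1 + log₁₀([HCO3⁻]/[CO2*])
log₁₀(95.5) = +1.980
pH = 6.05 + (+1.980) = 8.03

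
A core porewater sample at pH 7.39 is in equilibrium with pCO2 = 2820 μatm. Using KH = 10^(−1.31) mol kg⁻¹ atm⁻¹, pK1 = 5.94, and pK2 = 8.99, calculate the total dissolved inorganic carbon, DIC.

[CO2*] = KH · pCO2 = 10^(−1.31) × 2820×10^-6 = 1.381×10^-4 mol/kg
α₀ = 1/(1 + K1/[H⁺] + K1K2/[H⁺]²) = 1/(1 + 10^+1.45 + 10^-0.15) = 0.03345
DIC = [CO2*]/α₀ = 1.381×10^-4 / 0.03345 = 4.13 mmol/kg

DIC = 4.13 mmol/kg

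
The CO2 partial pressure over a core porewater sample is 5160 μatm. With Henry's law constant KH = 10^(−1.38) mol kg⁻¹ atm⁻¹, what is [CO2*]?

KH = 10^(−1.38) = 4.169×10^-2 mol kg⁻¹ atm⁻¹
[CO2*] = KH · pCO2 = 4.169×10^-2 × 5160×10^-6 atm = 2.15×10^-4 mol/kg

[CO2*] = 215 μmol/kg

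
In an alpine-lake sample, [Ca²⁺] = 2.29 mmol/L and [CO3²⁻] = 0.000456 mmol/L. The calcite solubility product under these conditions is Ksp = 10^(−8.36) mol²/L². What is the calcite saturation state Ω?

Ksp = 10^(−8.36) = 4.365×10^-9
Ω = [Ca²⁺][CO3²⁻]/Ksp = (2.29×10^-3)(0.000456×10^-3) / 4.365×10^-9 = 0.239

Ω = 0.239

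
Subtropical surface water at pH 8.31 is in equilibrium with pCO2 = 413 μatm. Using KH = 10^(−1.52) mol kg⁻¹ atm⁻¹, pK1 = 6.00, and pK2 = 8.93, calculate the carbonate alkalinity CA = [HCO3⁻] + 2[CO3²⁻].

CA = 3.77 mmol/kg

[CO2*] = KH · pCO2 = 10^(−1.52) × 413×10^-6 = 1.247×10^-5 mol/kg
α₀ = 1/(1 + K1/[H⁺] + K1K2/[H⁺]²) = 1/(1 + 10^+2.31 + 10^+1.69) = 0.003935
DIC = [CO2*]/α₀ = 1.247×10^-5 / 0.003935 = 3.170 mmol/kg
CA = (α₁ + 2α₂)·DIC = (0.8034 + 2×0.1927) × 3.170 = 3.77 mmol/kg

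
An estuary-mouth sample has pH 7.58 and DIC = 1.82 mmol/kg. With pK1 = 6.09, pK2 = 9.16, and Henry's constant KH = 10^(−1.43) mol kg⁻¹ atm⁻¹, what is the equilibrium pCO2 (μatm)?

pCO2 = 1500 μatm

α₀ = 1 / (1 + K1/[H⁺] + K1K2/[H⁺]²) = 1 / (1 + 10^+1.49 + 10^-0.09)
   = 1 / (1 + 30.903 + 0.81283) = 1/32.716 = 0.03057
[CO2*] = α₀ × DIC = 0.03057 × 1.82 = 0.05563 mmol/kg
pCO2 = [CO2*]/KH = 5.563×10^-5 / 3.715×10^-2 = 1500 μatm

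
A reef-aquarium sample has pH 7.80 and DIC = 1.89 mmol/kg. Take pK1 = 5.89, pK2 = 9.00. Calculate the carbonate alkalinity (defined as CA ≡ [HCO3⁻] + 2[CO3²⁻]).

CA = [HCO3⁻] + 2[CO3²⁻] = (α₁ + 2α₂)·DIC
At pH 7.80: [H⁺]/K1 = 10^-1.91 = 0.012303, K2/[H⁺] = 10^-1.20 = 0.063096
α₁ = 1/(1 + 0.012303 + 0.063096) = 1/1.0754 = 0.9299; α₂ = α₁·K2/[H⁺] = 0.05867
α₁ + 2α₂ = 1.0472
CA = 1.0472 × 1.89 = 1.98 mmol/kg

CA = 1.98 mmol/kg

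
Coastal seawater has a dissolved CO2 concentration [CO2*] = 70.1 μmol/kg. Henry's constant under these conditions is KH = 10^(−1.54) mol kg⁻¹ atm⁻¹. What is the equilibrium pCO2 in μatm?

KH = 10^(−1.54) = 2.884×10^-2 mol kg⁻¹ atm⁻¹
pCO2 = [CO2*]/KH = 70.1×10^-6 / 2.884×10^-2 = 2.43×10^-3 atm = 2430 μatm

pCO2 = 2430 μatm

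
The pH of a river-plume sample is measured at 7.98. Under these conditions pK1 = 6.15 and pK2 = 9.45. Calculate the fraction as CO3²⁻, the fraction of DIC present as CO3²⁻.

α₂ = 1 / (1 + [H⁺]/K2 + [H⁺]²/(K1K2)) = 1 / (1 + 10^+1.47 + 10^-0.36)
   = 1 / (1 + 29.512 + 0.43652) = 1/30.949 = 0.03231

α₂ = 0.0323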